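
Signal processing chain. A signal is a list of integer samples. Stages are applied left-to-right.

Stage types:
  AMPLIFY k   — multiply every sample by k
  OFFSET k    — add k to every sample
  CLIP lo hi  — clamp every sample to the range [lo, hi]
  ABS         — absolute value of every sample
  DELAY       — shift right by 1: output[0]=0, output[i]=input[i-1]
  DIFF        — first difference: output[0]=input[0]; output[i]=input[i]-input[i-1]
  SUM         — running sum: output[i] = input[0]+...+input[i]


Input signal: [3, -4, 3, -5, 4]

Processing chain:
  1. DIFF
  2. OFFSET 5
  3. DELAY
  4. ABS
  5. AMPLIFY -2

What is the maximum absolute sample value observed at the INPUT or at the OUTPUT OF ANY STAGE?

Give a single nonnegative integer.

Answer: 24

Derivation:
Input: [3, -4, 3, -5, 4] (max |s|=5)
Stage 1 (DIFF): s[0]=3, -4-3=-7, 3--4=7, -5-3=-8, 4--5=9 -> [3, -7, 7, -8, 9] (max |s|=9)
Stage 2 (OFFSET 5): 3+5=8, -7+5=-2, 7+5=12, -8+5=-3, 9+5=14 -> [8, -2, 12, -3, 14] (max |s|=14)
Stage 3 (DELAY): [0, 8, -2, 12, -3] = [0, 8, -2, 12, -3] -> [0, 8, -2, 12, -3] (max |s|=12)
Stage 4 (ABS): |0|=0, |8|=8, |-2|=2, |12|=12, |-3|=3 -> [0, 8, 2, 12, 3] (max |s|=12)
Stage 5 (AMPLIFY -2): 0*-2=0, 8*-2=-16, 2*-2=-4, 12*-2=-24, 3*-2=-6 -> [0, -16, -4, -24, -6] (max |s|=24)
Overall max amplitude: 24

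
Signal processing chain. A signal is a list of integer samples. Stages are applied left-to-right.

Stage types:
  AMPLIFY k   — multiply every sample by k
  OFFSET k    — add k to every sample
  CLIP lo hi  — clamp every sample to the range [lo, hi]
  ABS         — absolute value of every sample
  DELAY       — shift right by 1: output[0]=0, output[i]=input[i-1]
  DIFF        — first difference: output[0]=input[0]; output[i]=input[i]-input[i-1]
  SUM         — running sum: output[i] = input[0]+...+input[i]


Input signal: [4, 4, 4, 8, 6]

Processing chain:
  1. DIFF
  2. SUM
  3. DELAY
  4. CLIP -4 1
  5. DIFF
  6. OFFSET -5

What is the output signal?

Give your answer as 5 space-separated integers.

Input: [4, 4, 4, 8, 6]
Stage 1 (DIFF): s[0]=4, 4-4=0, 4-4=0, 8-4=4, 6-8=-2 -> [4, 0, 0, 4, -2]
Stage 2 (SUM): sum[0..0]=4, sum[0..1]=4, sum[0..2]=4, sum[0..3]=8, sum[0..4]=6 -> [4, 4, 4, 8, 6]
Stage 3 (DELAY): [0, 4, 4, 4, 8] = [0, 4, 4, 4, 8] -> [0, 4, 4, 4, 8]
Stage 4 (CLIP -4 1): clip(0,-4,1)=0, clip(4,-4,1)=1, clip(4,-4,1)=1, clip(4,-4,1)=1, clip(8,-4,1)=1 -> [0, 1, 1, 1, 1]
Stage 5 (DIFF): s[0]=0, 1-0=1, 1-1=0, 1-1=0, 1-1=0 -> [0, 1, 0, 0, 0]
Stage 6 (OFFSET -5): 0+-5=-5, 1+-5=-4, 0+-5=-5, 0+-5=-5, 0+-5=-5 -> [-5, -4, -5, -5, -5]

Answer: -5 -4 -5 -5 -5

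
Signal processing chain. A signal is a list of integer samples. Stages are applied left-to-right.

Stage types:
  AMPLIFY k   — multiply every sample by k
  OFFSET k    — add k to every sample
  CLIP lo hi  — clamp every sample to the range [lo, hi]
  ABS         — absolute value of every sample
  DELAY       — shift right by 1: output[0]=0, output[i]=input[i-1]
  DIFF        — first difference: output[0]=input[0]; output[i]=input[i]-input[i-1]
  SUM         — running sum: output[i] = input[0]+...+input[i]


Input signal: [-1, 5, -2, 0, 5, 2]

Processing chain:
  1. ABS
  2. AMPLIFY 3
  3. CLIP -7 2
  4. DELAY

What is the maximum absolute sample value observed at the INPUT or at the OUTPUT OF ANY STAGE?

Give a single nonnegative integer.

Input: [-1, 5, -2, 0, 5, 2] (max |s|=5)
Stage 1 (ABS): |-1|=1, |5|=5, |-2|=2, |0|=0, |5|=5, |2|=2 -> [1, 5, 2, 0, 5, 2] (max |s|=5)
Stage 2 (AMPLIFY 3): 1*3=3, 5*3=15, 2*3=6, 0*3=0, 5*3=15, 2*3=6 -> [3, 15, 6, 0, 15, 6] (max |s|=15)
Stage 3 (CLIP -7 2): clip(3,-7,2)=2, clip(15,-7,2)=2, clip(6,-7,2)=2, clip(0,-7,2)=0, clip(15,-7,2)=2, clip(6,-7,2)=2 -> [2, 2, 2, 0, 2, 2] (max |s|=2)
Stage 4 (DELAY): [0, 2, 2, 2, 0, 2] = [0, 2, 2, 2, 0, 2] -> [0, 2, 2, 2, 0, 2] (max |s|=2)
Overall max amplitude: 15

Answer: 15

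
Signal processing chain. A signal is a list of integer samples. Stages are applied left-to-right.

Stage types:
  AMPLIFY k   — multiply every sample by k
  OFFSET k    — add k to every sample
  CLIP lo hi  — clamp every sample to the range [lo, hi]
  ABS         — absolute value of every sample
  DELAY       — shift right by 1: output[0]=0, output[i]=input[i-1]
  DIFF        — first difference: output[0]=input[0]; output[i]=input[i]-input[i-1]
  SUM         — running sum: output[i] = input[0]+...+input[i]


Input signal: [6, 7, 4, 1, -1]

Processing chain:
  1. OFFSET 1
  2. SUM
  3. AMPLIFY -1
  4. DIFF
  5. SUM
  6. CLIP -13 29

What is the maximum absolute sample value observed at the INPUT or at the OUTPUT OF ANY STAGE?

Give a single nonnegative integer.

Answer: 22

Derivation:
Input: [6, 7, 4, 1, -1] (max |s|=7)
Stage 1 (OFFSET 1): 6+1=7, 7+1=8, 4+1=5, 1+1=2, -1+1=0 -> [7, 8, 5, 2, 0] (max |s|=8)
Stage 2 (SUM): sum[0..0]=7, sum[0..1]=15, sum[0..2]=20, sum[0..3]=22, sum[0..4]=22 -> [7, 15, 20, 22, 22] (max |s|=22)
Stage 3 (AMPLIFY -1): 7*-1=-7, 15*-1=-15, 20*-1=-20, 22*-1=-22, 22*-1=-22 -> [-7, -15, -20, -22, -22] (max |s|=22)
Stage 4 (DIFF): s[0]=-7, -15--7=-8, -20--15=-5, -22--20=-2, -22--22=0 -> [-7, -8, -5, -2, 0] (max |s|=8)
Stage 5 (SUM): sum[0..0]=-7, sum[0..1]=-15, sum[0..2]=-20, sum[0..3]=-22, sum[0..4]=-22 -> [-7, -15, -20, -22, -22] (max |s|=22)
Stage 6 (CLIP -13 29): clip(-7,-13,29)=-7, clip(-15,-13,29)=-13, clip(-20,-13,29)=-13, clip(-22,-13,29)=-13, clip(-22,-13,29)=-13 -> [-7, -13, -13, -13, -13] (max |s|=13)
Overall max amplitude: 22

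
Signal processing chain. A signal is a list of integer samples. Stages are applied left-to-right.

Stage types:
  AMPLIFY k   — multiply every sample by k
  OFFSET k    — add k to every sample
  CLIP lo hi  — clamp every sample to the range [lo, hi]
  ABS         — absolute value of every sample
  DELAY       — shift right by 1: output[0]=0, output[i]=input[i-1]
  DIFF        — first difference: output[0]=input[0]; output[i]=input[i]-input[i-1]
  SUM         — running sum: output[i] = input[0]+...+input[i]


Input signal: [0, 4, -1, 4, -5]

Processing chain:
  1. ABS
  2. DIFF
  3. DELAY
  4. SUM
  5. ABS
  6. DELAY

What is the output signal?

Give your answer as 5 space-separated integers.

Input: [0, 4, -1, 4, -5]
Stage 1 (ABS): |0|=0, |4|=4, |-1|=1, |4|=4, |-5|=5 -> [0, 4, 1, 4, 5]
Stage 2 (DIFF): s[0]=0, 4-0=4, 1-4=-3, 4-1=3, 5-4=1 -> [0, 4, -3, 3, 1]
Stage 3 (DELAY): [0, 0, 4, -3, 3] = [0, 0, 4, -3, 3] -> [0, 0, 4, -3, 3]
Stage 4 (SUM): sum[0..0]=0, sum[0..1]=0, sum[0..2]=4, sum[0..3]=1, sum[0..4]=4 -> [0, 0, 4, 1, 4]
Stage 5 (ABS): |0|=0, |0|=0, |4|=4, |1|=1, |4|=4 -> [0, 0, 4, 1, 4]
Stage 6 (DELAY): [0, 0, 0, 4, 1] = [0, 0, 0, 4, 1] -> [0, 0, 0, 4, 1]

Answer: 0 0 0 4 1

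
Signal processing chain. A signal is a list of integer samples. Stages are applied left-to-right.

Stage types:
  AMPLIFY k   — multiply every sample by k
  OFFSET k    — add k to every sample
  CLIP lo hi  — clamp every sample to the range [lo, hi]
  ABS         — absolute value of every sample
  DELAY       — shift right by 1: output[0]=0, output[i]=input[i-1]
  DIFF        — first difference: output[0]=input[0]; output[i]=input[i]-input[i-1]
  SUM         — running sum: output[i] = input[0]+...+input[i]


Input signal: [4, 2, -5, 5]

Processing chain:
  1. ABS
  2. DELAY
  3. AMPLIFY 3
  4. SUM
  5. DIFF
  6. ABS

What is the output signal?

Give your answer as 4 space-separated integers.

Answer: 0 12 6 15

Derivation:
Input: [4, 2, -5, 5]
Stage 1 (ABS): |4|=4, |2|=2, |-5|=5, |5|=5 -> [4, 2, 5, 5]
Stage 2 (DELAY): [0, 4, 2, 5] = [0, 4, 2, 5] -> [0, 4, 2, 5]
Stage 3 (AMPLIFY 3): 0*3=0, 4*3=12, 2*3=6, 5*3=15 -> [0, 12, 6, 15]
Stage 4 (SUM): sum[0..0]=0, sum[0..1]=12, sum[0..2]=18, sum[0..3]=33 -> [0, 12, 18, 33]
Stage 5 (DIFF): s[0]=0, 12-0=12, 18-12=6, 33-18=15 -> [0, 12, 6, 15]
Stage 6 (ABS): |0|=0, |12|=12, |6|=6, |15|=15 -> [0, 12, 6, 15]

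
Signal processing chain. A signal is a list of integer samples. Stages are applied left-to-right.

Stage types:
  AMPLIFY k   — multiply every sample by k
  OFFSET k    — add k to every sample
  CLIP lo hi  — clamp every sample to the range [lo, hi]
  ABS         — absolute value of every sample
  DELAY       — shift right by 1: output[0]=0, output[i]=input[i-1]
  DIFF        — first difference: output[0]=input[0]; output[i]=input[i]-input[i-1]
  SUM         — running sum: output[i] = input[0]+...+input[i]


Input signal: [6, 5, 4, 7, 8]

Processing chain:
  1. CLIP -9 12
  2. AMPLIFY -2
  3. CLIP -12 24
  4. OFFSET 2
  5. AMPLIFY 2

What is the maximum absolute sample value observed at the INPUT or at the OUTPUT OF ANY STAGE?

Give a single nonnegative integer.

Input: [6, 5, 4, 7, 8] (max |s|=8)
Stage 1 (CLIP -9 12): clip(6,-9,12)=6, clip(5,-9,12)=5, clip(4,-9,12)=4, clip(7,-9,12)=7, clip(8,-9,12)=8 -> [6, 5, 4, 7, 8] (max |s|=8)
Stage 2 (AMPLIFY -2): 6*-2=-12, 5*-2=-10, 4*-2=-8, 7*-2=-14, 8*-2=-16 -> [-12, -10, -8, -14, -16] (max |s|=16)
Stage 3 (CLIP -12 24): clip(-12,-12,24)=-12, clip(-10,-12,24)=-10, clip(-8,-12,24)=-8, clip(-14,-12,24)=-12, clip(-16,-12,24)=-12 -> [-12, -10, -8, -12, -12] (max |s|=12)
Stage 4 (OFFSET 2): -12+2=-10, -10+2=-8, -8+2=-6, -12+2=-10, -12+2=-10 -> [-10, -8, -6, -10, -10] (max |s|=10)
Stage 5 (AMPLIFY 2): -10*2=-20, -8*2=-16, -6*2=-12, -10*2=-20, -10*2=-20 -> [-20, -16, -12, -20, -20] (max |s|=20)
Overall max amplitude: 20

Answer: 20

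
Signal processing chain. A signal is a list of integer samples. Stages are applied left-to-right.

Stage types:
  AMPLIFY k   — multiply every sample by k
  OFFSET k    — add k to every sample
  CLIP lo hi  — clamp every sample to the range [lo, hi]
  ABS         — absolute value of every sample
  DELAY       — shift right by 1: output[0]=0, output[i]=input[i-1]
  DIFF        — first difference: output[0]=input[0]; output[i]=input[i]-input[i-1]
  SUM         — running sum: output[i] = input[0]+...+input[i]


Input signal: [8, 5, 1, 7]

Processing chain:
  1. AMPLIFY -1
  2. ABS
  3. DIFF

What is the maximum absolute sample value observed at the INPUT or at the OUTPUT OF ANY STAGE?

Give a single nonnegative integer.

Input: [8, 5, 1, 7] (max |s|=8)
Stage 1 (AMPLIFY -1): 8*-1=-8, 5*-1=-5, 1*-1=-1, 7*-1=-7 -> [-8, -5, -1, -7] (max |s|=8)
Stage 2 (ABS): |-8|=8, |-5|=5, |-1|=1, |-7|=7 -> [8, 5, 1, 7] (max |s|=8)
Stage 3 (DIFF): s[0]=8, 5-8=-3, 1-5=-4, 7-1=6 -> [8, -3, -4, 6] (max |s|=8)
Overall max amplitude: 8

Answer: 8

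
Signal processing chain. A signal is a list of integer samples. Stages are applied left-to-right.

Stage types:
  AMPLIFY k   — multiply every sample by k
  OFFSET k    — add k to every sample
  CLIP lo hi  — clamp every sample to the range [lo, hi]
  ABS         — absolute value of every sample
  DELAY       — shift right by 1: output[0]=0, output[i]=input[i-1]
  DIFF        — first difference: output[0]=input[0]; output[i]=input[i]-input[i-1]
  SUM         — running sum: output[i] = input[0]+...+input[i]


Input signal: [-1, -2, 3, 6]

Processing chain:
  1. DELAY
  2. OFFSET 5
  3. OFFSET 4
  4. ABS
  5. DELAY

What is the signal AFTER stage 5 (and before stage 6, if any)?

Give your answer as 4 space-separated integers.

Input: [-1, -2, 3, 6]
Stage 1 (DELAY): [0, -1, -2, 3] = [0, -1, -2, 3] -> [0, -1, -2, 3]
Stage 2 (OFFSET 5): 0+5=5, -1+5=4, -2+5=3, 3+5=8 -> [5, 4, 3, 8]
Stage 3 (OFFSET 4): 5+4=9, 4+4=8, 3+4=7, 8+4=12 -> [9, 8, 7, 12]
Stage 4 (ABS): |9|=9, |8|=8, |7|=7, |12|=12 -> [9, 8, 7, 12]
Stage 5 (DELAY): [0, 9, 8, 7] = [0, 9, 8, 7] -> [0, 9, 8, 7]

Answer: 0 9 8 7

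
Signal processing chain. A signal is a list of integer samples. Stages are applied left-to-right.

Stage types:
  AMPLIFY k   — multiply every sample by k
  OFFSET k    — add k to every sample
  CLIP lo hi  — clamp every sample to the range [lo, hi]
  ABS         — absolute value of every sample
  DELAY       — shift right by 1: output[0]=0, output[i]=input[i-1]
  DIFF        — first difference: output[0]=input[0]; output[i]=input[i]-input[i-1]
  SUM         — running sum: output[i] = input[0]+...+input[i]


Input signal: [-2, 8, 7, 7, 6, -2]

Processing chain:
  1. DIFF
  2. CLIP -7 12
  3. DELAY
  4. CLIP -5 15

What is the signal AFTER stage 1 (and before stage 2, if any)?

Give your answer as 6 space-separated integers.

Input: [-2, 8, 7, 7, 6, -2]
Stage 1 (DIFF): s[0]=-2, 8--2=10, 7-8=-1, 7-7=0, 6-7=-1, -2-6=-8 -> [-2, 10, -1, 0, -1, -8]

Answer: -2 10 -1 0 -1 -8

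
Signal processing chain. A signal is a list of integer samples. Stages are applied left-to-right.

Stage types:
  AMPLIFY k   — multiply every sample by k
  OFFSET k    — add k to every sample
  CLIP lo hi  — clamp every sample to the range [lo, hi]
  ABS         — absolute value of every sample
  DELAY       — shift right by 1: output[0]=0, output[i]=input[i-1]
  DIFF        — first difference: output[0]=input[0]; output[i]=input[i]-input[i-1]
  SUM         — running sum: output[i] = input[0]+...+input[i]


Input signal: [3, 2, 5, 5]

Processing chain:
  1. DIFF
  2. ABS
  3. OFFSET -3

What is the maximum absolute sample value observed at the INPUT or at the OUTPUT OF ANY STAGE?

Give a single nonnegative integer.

Answer: 5

Derivation:
Input: [3, 2, 5, 5] (max |s|=5)
Stage 1 (DIFF): s[0]=3, 2-3=-1, 5-2=3, 5-5=0 -> [3, -1, 3, 0] (max |s|=3)
Stage 2 (ABS): |3|=3, |-1|=1, |3|=3, |0|=0 -> [3, 1, 3, 0] (max |s|=3)
Stage 3 (OFFSET -3): 3+-3=0, 1+-3=-2, 3+-3=0, 0+-3=-3 -> [0, -2, 0, -3] (max |s|=3)
Overall max amplitude: 5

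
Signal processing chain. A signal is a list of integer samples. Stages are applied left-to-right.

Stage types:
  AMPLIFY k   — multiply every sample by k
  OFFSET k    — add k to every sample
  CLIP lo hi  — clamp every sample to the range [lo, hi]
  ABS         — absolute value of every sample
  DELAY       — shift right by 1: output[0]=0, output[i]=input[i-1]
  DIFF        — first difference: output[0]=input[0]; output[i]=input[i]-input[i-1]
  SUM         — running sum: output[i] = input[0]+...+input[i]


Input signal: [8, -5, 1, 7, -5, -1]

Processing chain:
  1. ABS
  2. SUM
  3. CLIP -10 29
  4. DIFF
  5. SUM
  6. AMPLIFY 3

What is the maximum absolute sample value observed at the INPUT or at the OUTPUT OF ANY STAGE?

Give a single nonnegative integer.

Input: [8, -5, 1, 7, -5, -1] (max |s|=8)
Stage 1 (ABS): |8|=8, |-5|=5, |1|=1, |7|=7, |-5|=5, |-1|=1 -> [8, 5, 1, 7, 5, 1] (max |s|=8)
Stage 2 (SUM): sum[0..0]=8, sum[0..1]=13, sum[0..2]=14, sum[0..3]=21, sum[0..4]=26, sum[0..5]=27 -> [8, 13, 14, 21, 26, 27] (max |s|=27)
Stage 3 (CLIP -10 29): clip(8,-10,29)=8, clip(13,-10,29)=13, clip(14,-10,29)=14, clip(21,-10,29)=21, clip(26,-10,29)=26, clip(27,-10,29)=27 -> [8, 13, 14, 21, 26, 27] (max |s|=27)
Stage 4 (DIFF): s[0]=8, 13-8=5, 14-13=1, 21-14=7, 26-21=5, 27-26=1 -> [8, 5, 1, 7, 5, 1] (max |s|=8)
Stage 5 (SUM): sum[0..0]=8, sum[0..1]=13, sum[0..2]=14, sum[0..3]=21, sum[0..4]=26, sum[0..5]=27 -> [8, 13, 14, 21, 26, 27] (max |s|=27)
Stage 6 (AMPLIFY 3): 8*3=24, 13*3=39, 14*3=42, 21*3=63, 26*3=78, 27*3=81 -> [24, 39, 42, 63, 78, 81] (max |s|=81)
Overall max amplitude: 81

Answer: 81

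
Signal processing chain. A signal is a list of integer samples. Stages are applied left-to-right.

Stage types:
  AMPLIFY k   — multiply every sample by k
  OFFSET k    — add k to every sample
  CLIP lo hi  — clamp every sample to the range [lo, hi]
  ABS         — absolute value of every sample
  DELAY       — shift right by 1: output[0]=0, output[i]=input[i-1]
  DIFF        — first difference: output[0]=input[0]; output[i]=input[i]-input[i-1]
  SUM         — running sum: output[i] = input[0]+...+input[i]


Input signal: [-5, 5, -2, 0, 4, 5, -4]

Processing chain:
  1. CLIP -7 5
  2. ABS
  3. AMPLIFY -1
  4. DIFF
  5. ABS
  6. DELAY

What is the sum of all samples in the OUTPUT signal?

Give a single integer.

Input: [-5, 5, -2, 0, 4, 5, -4]
Stage 1 (CLIP -7 5): clip(-5,-7,5)=-5, clip(5,-7,5)=5, clip(-2,-7,5)=-2, clip(0,-7,5)=0, clip(4,-7,5)=4, clip(5,-7,5)=5, clip(-4,-7,5)=-4 -> [-5, 5, -2, 0, 4, 5, -4]
Stage 2 (ABS): |-5|=5, |5|=5, |-2|=2, |0|=0, |4|=4, |5|=5, |-4|=4 -> [5, 5, 2, 0, 4, 5, 4]
Stage 3 (AMPLIFY -1): 5*-1=-5, 5*-1=-5, 2*-1=-2, 0*-1=0, 4*-1=-4, 5*-1=-5, 4*-1=-4 -> [-5, -5, -2, 0, -4, -5, -4]
Stage 4 (DIFF): s[0]=-5, -5--5=0, -2--5=3, 0--2=2, -4-0=-4, -5--4=-1, -4--5=1 -> [-5, 0, 3, 2, -4, -1, 1]
Stage 5 (ABS): |-5|=5, |0|=0, |3|=3, |2|=2, |-4|=4, |-1|=1, |1|=1 -> [5, 0, 3, 2, 4, 1, 1]
Stage 6 (DELAY): [0, 5, 0, 3, 2, 4, 1] = [0, 5, 0, 3, 2, 4, 1] -> [0, 5, 0, 3, 2, 4, 1]
Output sum: 15

Answer: 15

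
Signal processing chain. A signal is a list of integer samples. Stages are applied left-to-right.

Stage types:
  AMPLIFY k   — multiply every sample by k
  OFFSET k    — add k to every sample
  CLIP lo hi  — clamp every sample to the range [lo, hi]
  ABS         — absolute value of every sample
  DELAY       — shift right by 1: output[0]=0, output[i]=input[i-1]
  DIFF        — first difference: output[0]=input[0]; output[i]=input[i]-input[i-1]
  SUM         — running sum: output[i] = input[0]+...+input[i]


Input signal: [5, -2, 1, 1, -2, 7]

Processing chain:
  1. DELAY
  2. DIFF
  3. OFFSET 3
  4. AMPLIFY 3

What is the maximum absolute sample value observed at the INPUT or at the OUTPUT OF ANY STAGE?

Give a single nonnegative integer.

Input: [5, -2, 1, 1, -2, 7] (max |s|=7)
Stage 1 (DELAY): [0, 5, -2, 1, 1, -2] = [0, 5, -2, 1, 1, -2] -> [0, 5, -2, 1, 1, -2] (max |s|=5)
Stage 2 (DIFF): s[0]=0, 5-0=5, -2-5=-7, 1--2=3, 1-1=0, -2-1=-3 -> [0, 5, -7, 3, 0, -3] (max |s|=7)
Stage 3 (OFFSET 3): 0+3=3, 5+3=8, -7+3=-4, 3+3=6, 0+3=3, -3+3=0 -> [3, 8, -4, 6, 3, 0] (max |s|=8)
Stage 4 (AMPLIFY 3): 3*3=9, 8*3=24, -4*3=-12, 6*3=18, 3*3=9, 0*3=0 -> [9, 24, -12, 18, 9, 0] (max |s|=24)
Overall max amplitude: 24

Answer: 24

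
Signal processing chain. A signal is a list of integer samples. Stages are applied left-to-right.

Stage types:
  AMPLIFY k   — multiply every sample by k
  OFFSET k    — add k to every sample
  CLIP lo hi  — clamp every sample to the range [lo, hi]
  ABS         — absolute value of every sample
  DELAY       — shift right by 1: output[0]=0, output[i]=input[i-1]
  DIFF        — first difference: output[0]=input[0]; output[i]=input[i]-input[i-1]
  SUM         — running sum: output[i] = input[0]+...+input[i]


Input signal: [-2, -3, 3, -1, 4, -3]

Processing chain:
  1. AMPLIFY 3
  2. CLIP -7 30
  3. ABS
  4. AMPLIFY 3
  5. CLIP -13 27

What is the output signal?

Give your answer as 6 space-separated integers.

Answer: 18 21 27 9 27 21

Derivation:
Input: [-2, -3, 3, -1, 4, -3]
Stage 1 (AMPLIFY 3): -2*3=-6, -3*3=-9, 3*3=9, -1*3=-3, 4*3=12, -3*3=-9 -> [-6, -9, 9, -3, 12, -9]
Stage 2 (CLIP -7 30): clip(-6,-7,30)=-6, clip(-9,-7,30)=-7, clip(9,-7,30)=9, clip(-3,-7,30)=-3, clip(12,-7,30)=12, clip(-9,-7,30)=-7 -> [-6, -7, 9, -3, 12, -7]
Stage 3 (ABS): |-6|=6, |-7|=7, |9|=9, |-3|=3, |12|=12, |-7|=7 -> [6, 7, 9, 3, 12, 7]
Stage 4 (AMPLIFY 3): 6*3=18, 7*3=21, 9*3=27, 3*3=9, 12*3=36, 7*3=21 -> [18, 21, 27, 9, 36, 21]
Stage 5 (CLIP -13 27): clip(18,-13,27)=18, clip(21,-13,27)=21, clip(27,-13,27)=27, clip(9,-13,27)=9, clip(36,-13,27)=27, clip(21,-13,27)=21 -> [18, 21, 27, 9, 27, 21]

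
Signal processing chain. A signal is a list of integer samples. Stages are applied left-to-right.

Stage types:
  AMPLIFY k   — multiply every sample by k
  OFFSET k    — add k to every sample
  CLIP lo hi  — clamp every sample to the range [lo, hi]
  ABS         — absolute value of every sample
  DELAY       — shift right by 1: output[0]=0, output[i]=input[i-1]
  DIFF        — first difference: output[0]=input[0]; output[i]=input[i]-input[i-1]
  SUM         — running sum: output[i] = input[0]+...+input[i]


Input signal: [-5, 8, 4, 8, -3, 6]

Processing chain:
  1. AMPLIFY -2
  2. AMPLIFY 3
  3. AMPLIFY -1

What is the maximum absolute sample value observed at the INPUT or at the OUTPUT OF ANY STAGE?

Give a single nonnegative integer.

Input: [-5, 8, 4, 8, -3, 6] (max |s|=8)
Stage 1 (AMPLIFY -2): -5*-2=10, 8*-2=-16, 4*-2=-8, 8*-2=-16, -3*-2=6, 6*-2=-12 -> [10, -16, -8, -16, 6, -12] (max |s|=16)
Stage 2 (AMPLIFY 3): 10*3=30, -16*3=-48, -8*3=-24, -16*3=-48, 6*3=18, -12*3=-36 -> [30, -48, -24, -48, 18, -36] (max |s|=48)
Stage 3 (AMPLIFY -1): 30*-1=-30, -48*-1=48, -24*-1=24, -48*-1=48, 18*-1=-18, -36*-1=36 -> [-30, 48, 24, 48, -18, 36] (max |s|=48)
Overall max amplitude: 48

Answer: 48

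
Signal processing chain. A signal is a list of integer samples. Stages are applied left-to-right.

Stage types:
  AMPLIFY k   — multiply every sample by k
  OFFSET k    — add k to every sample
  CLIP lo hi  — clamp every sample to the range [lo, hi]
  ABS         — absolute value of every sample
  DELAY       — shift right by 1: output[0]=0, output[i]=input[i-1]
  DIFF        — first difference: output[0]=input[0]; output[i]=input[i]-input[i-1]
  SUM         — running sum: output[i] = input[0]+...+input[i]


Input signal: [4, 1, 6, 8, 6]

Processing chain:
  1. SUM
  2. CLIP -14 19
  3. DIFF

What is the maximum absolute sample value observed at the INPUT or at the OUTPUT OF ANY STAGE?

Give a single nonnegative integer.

Answer: 25

Derivation:
Input: [4, 1, 6, 8, 6] (max |s|=8)
Stage 1 (SUM): sum[0..0]=4, sum[0..1]=5, sum[0..2]=11, sum[0..3]=19, sum[0..4]=25 -> [4, 5, 11, 19, 25] (max |s|=25)
Stage 2 (CLIP -14 19): clip(4,-14,19)=4, clip(5,-14,19)=5, clip(11,-14,19)=11, clip(19,-14,19)=19, clip(25,-14,19)=19 -> [4, 5, 11, 19, 19] (max |s|=19)
Stage 3 (DIFF): s[0]=4, 5-4=1, 11-5=6, 19-11=8, 19-19=0 -> [4, 1, 6, 8, 0] (max |s|=8)
Overall max amplitude: 25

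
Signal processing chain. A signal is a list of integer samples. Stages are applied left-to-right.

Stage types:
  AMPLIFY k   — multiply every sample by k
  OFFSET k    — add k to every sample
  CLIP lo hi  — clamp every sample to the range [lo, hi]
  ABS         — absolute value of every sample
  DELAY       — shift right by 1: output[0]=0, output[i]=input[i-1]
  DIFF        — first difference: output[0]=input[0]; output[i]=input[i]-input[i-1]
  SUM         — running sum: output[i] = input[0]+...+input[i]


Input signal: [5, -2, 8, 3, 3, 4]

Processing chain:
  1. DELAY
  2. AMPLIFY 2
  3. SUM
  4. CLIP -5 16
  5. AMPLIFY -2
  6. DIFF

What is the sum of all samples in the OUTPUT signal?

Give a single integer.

Input: [5, -2, 8, 3, 3, 4]
Stage 1 (DELAY): [0, 5, -2, 8, 3, 3] = [0, 5, -2, 8, 3, 3] -> [0, 5, -2, 8, 3, 3]
Stage 2 (AMPLIFY 2): 0*2=0, 5*2=10, -2*2=-4, 8*2=16, 3*2=6, 3*2=6 -> [0, 10, -4, 16, 6, 6]
Stage 3 (SUM): sum[0..0]=0, sum[0..1]=10, sum[0..2]=6, sum[0..3]=22, sum[0..4]=28, sum[0..5]=34 -> [0, 10, 6, 22, 28, 34]
Stage 4 (CLIP -5 16): clip(0,-5,16)=0, clip(10,-5,16)=10, clip(6,-5,16)=6, clip(22,-5,16)=16, clip(28,-5,16)=16, clip(34,-5,16)=16 -> [0, 10, 6, 16, 16, 16]
Stage 5 (AMPLIFY -2): 0*-2=0, 10*-2=-20, 6*-2=-12, 16*-2=-32, 16*-2=-32, 16*-2=-32 -> [0, -20, -12, -32, -32, -32]
Stage 6 (DIFF): s[0]=0, -20-0=-20, -12--20=8, -32--12=-20, -32--32=0, -32--32=0 -> [0, -20, 8, -20, 0, 0]
Output sum: -32

Answer: -32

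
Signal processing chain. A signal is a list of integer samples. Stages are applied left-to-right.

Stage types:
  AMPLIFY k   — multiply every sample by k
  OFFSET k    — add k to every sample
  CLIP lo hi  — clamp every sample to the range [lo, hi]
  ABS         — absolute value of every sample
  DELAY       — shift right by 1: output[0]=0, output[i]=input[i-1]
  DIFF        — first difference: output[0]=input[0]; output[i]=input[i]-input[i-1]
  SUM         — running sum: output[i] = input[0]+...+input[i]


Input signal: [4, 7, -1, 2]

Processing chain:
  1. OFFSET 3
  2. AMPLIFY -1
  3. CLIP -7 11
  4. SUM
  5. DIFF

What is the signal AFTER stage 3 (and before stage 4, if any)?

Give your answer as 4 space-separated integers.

Input: [4, 7, -1, 2]
Stage 1 (OFFSET 3): 4+3=7, 7+3=10, -1+3=2, 2+3=5 -> [7, 10, 2, 5]
Stage 2 (AMPLIFY -1): 7*-1=-7, 10*-1=-10, 2*-1=-2, 5*-1=-5 -> [-7, -10, -2, -5]
Stage 3 (CLIP -7 11): clip(-7,-7,11)=-7, clip(-10,-7,11)=-7, clip(-2,-7,11)=-2, clip(-5,-7,11)=-5 -> [-7, -7, -2, -5]

Answer: -7 -7 -2 -5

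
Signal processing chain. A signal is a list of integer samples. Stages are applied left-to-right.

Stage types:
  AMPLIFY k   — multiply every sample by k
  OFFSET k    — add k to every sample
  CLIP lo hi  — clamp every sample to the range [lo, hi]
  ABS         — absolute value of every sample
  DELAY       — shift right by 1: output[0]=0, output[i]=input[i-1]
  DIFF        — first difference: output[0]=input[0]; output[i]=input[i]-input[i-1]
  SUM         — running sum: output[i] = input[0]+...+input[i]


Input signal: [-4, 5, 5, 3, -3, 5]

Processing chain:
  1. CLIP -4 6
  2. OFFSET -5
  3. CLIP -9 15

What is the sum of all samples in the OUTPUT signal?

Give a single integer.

Input: [-4, 5, 5, 3, -3, 5]
Stage 1 (CLIP -4 6): clip(-4,-4,6)=-4, clip(5,-4,6)=5, clip(5,-4,6)=5, clip(3,-4,6)=3, clip(-3,-4,6)=-3, clip(5,-4,6)=5 -> [-4, 5, 5, 3, -3, 5]
Stage 2 (OFFSET -5): -4+-5=-9, 5+-5=0, 5+-5=0, 3+-5=-2, -3+-5=-8, 5+-5=0 -> [-9, 0, 0, -2, -8, 0]
Stage 3 (CLIP -9 15): clip(-9,-9,15)=-9, clip(0,-9,15)=0, clip(0,-9,15)=0, clip(-2,-9,15)=-2, clip(-8,-9,15)=-8, clip(0,-9,15)=0 -> [-9, 0, 0, -2, -8, 0]
Output sum: -19

Answer: -19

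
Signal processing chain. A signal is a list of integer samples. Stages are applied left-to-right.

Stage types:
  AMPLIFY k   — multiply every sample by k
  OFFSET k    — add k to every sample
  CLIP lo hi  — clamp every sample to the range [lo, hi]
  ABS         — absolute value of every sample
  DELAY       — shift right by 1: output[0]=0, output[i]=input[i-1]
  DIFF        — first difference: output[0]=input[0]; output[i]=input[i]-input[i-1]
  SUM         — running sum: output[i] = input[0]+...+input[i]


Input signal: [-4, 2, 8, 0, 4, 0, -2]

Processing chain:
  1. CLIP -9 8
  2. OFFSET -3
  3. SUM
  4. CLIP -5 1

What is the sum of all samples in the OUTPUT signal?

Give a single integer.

Input: [-4, 2, 8, 0, 4, 0, -2]
Stage 1 (CLIP -9 8): clip(-4,-9,8)=-4, clip(2,-9,8)=2, clip(8,-9,8)=8, clip(0,-9,8)=0, clip(4,-9,8)=4, clip(0,-9,8)=0, clip(-2,-9,8)=-2 -> [-4, 2, 8, 0, 4, 0, -2]
Stage 2 (OFFSET -3): -4+-3=-7, 2+-3=-1, 8+-3=5, 0+-3=-3, 4+-3=1, 0+-3=-3, -2+-3=-5 -> [-7, -1, 5, -3, 1, -3, -5]
Stage 3 (SUM): sum[0..0]=-7, sum[0..1]=-8, sum[0..2]=-3, sum[0..3]=-6, sum[0..4]=-5, sum[0..5]=-8, sum[0..6]=-13 -> [-7, -8, -3, -6, -5, -8, -13]
Stage 4 (CLIP -5 1): clip(-7,-5,1)=-5, clip(-8,-5,1)=-5, clip(-3,-5,1)=-3, clip(-6,-5,1)=-5, clip(-5,-5,1)=-5, clip(-8,-5,1)=-5, clip(-13,-5,1)=-5 -> [-5, -5, -3, -5, -5, -5, -5]
Output sum: -33

Answer: -33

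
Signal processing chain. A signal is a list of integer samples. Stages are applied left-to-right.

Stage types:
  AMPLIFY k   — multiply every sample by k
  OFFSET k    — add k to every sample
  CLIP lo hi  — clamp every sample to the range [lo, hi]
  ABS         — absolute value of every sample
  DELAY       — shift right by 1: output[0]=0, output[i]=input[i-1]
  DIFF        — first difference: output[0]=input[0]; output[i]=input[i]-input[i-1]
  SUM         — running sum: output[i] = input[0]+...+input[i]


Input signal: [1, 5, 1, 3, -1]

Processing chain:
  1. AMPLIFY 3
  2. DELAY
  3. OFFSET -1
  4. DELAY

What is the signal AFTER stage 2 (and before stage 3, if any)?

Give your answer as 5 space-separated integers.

Answer: 0 3 15 3 9

Derivation:
Input: [1, 5, 1, 3, -1]
Stage 1 (AMPLIFY 3): 1*3=3, 5*3=15, 1*3=3, 3*3=9, -1*3=-3 -> [3, 15, 3, 9, -3]
Stage 2 (DELAY): [0, 3, 15, 3, 9] = [0, 3, 15, 3, 9] -> [0, 3, 15, 3, 9]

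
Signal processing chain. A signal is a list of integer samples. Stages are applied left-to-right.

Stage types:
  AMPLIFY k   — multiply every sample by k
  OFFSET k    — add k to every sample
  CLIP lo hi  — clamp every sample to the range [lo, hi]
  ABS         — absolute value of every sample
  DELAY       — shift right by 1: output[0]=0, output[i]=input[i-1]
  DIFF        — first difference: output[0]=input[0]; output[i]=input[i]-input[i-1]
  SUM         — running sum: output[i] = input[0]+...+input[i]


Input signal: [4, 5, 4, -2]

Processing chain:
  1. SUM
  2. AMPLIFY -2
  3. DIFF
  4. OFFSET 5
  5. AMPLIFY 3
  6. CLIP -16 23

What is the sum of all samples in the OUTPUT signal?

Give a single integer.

Answer: -10

Derivation:
Input: [4, 5, 4, -2]
Stage 1 (SUM): sum[0..0]=4, sum[0..1]=9, sum[0..2]=13, sum[0..3]=11 -> [4, 9, 13, 11]
Stage 2 (AMPLIFY -2): 4*-2=-8, 9*-2=-18, 13*-2=-26, 11*-2=-22 -> [-8, -18, -26, -22]
Stage 3 (DIFF): s[0]=-8, -18--8=-10, -26--18=-8, -22--26=4 -> [-8, -10, -8, 4]
Stage 4 (OFFSET 5): -8+5=-3, -10+5=-5, -8+5=-3, 4+5=9 -> [-3, -5, -3, 9]
Stage 5 (AMPLIFY 3): -3*3=-9, -5*3=-15, -3*3=-9, 9*3=27 -> [-9, -15, -9, 27]
Stage 6 (CLIP -16 23): clip(-9,-16,23)=-9, clip(-15,-16,23)=-15, clip(-9,-16,23)=-9, clip(27,-16,23)=23 -> [-9, -15, -9, 23]
Output sum: -10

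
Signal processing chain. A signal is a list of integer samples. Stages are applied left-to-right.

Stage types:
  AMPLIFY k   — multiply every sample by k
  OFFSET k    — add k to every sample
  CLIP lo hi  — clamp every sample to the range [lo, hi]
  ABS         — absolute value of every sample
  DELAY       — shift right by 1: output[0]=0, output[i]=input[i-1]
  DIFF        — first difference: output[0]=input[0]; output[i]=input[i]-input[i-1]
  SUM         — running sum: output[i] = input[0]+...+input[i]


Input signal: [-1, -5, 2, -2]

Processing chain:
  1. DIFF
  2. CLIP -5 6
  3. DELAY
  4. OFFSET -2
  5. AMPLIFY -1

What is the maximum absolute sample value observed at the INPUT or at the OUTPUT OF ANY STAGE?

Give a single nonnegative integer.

Input: [-1, -5, 2, -2] (max |s|=5)
Stage 1 (DIFF): s[0]=-1, -5--1=-4, 2--5=7, -2-2=-4 -> [-1, -4, 7, -4] (max |s|=7)
Stage 2 (CLIP -5 6): clip(-1,-5,6)=-1, clip(-4,-5,6)=-4, clip(7,-5,6)=6, clip(-4,-5,6)=-4 -> [-1, -4, 6, -4] (max |s|=6)
Stage 3 (DELAY): [0, -1, -4, 6] = [0, -1, -4, 6] -> [0, -1, -4, 6] (max |s|=6)
Stage 4 (OFFSET -2): 0+-2=-2, -1+-2=-3, -4+-2=-6, 6+-2=4 -> [-2, -3, -6, 4] (max |s|=6)
Stage 5 (AMPLIFY -1): -2*-1=2, -3*-1=3, -6*-1=6, 4*-1=-4 -> [2, 3, 6, -4] (max |s|=6)
Overall max amplitude: 7

Answer: 7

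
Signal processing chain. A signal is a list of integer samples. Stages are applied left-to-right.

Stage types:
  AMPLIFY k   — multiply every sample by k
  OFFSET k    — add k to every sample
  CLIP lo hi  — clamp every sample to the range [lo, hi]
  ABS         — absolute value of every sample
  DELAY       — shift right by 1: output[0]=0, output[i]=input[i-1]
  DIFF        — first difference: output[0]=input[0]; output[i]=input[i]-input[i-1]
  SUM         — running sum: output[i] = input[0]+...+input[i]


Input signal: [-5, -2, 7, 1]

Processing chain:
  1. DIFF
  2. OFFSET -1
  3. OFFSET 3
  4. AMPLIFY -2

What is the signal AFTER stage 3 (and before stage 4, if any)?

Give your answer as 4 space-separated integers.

Input: [-5, -2, 7, 1]
Stage 1 (DIFF): s[0]=-5, -2--5=3, 7--2=9, 1-7=-6 -> [-5, 3, 9, -6]
Stage 2 (OFFSET -1): -5+-1=-6, 3+-1=2, 9+-1=8, -6+-1=-7 -> [-6, 2, 8, -7]
Stage 3 (OFFSET 3): -6+3=-3, 2+3=5, 8+3=11, -7+3=-4 -> [-3, 5, 11, -4]

Answer: -3 5 11 -4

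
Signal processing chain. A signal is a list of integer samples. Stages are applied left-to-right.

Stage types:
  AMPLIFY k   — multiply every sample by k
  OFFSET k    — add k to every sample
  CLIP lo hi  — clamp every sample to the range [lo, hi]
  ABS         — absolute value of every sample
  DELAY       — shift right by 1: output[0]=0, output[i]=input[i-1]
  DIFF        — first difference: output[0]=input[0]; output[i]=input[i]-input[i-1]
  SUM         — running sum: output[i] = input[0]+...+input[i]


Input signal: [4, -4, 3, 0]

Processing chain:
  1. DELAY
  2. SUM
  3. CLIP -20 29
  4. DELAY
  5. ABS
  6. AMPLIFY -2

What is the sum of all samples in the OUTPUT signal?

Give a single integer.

Answer: -8

Derivation:
Input: [4, -4, 3, 0]
Stage 1 (DELAY): [0, 4, -4, 3] = [0, 4, -4, 3] -> [0, 4, -4, 3]
Stage 2 (SUM): sum[0..0]=0, sum[0..1]=4, sum[0..2]=0, sum[0..3]=3 -> [0, 4, 0, 3]
Stage 3 (CLIP -20 29): clip(0,-20,29)=0, clip(4,-20,29)=4, clip(0,-20,29)=0, clip(3,-20,29)=3 -> [0, 4, 0, 3]
Stage 4 (DELAY): [0, 0, 4, 0] = [0, 0, 4, 0] -> [0, 0, 4, 0]
Stage 5 (ABS): |0|=0, |0|=0, |4|=4, |0|=0 -> [0, 0, 4, 0]
Stage 6 (AMPLIFY -2): 0*-2=0, 0*-2=0, 4*-2=-8, 0*-2=0 -> [0, 0, -8, 0]
Output sum: -8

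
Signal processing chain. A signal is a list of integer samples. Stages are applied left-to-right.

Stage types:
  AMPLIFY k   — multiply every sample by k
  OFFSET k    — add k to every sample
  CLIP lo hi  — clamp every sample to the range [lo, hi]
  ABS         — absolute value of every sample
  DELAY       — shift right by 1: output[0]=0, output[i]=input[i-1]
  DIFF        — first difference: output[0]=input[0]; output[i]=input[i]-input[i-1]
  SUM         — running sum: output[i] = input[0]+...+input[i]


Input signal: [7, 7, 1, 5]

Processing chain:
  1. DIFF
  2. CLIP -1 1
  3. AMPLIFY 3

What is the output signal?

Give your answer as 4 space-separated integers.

Input: [7, 7, 1, 5]
Stage 1 (DIFF): s[0]=7, 7-7=0, 1-7=-6, 5-1=4 -> [7, 0, -6, 4]
Stage 2 (CLIP -1 1): clip(7,-1,1)=1, clip(0,-1,1)=0, clip(-6,-1,1)=-1, clip(4,-1,1)=1 -> [1, 0, -1, 1]
Stage 3 (AMPLIFY 3): 1*3=3, 0*3=0, -1*3=-3, 1*3=3 -> [3, 0, -3, 3]

Answer: 3 0 -3 3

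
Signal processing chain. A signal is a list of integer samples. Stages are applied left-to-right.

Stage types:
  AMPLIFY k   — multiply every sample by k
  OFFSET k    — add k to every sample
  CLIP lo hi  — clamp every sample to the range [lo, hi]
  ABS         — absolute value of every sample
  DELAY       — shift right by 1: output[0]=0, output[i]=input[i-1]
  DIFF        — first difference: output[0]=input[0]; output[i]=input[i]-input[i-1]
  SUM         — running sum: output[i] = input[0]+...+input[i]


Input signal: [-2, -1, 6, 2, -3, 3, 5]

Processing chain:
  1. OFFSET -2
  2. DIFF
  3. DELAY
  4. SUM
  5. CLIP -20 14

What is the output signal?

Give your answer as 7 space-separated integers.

Answer: 0 -4 -3 4 0 -5 1

Derivation:
Input: [-2, -1, 6, 2, -3, 3, 5]
Stage 1 (OFFSET -2): -2+-2=-4, -1+-2=-3, 6+-2=4, 2+-2=0, -3+-2=-5, 3+-2=1, 5+-2=3 -> [-4, -3, 4, 0, -5, 1, 3]
Stage 2 (DIFF): s[0]=-4, -3--4=1, 4--3=7, 0-4=-4, -5-0=-5, 1--5=6, 3-1=2 -> [-4, 1, 7, -4, -5, 6, 2]
Stage 3 (DELAY): [0, -4, 1, 7, -4, -5, 6] = [0, -4, 1, 7, -4, -5, 6] -> [0, -4, 1, 7, -4, -5, 6]
Stage 4 (SUM): sum[0..0]=0, sum[0..1]=-4, sum[0..2]=-3, sum[0..3]=4, sum[0..4]=0, sum[0..5]=-5, sum[0..6]=1 -> [0, -4, -3, 4, 0, -5, 1]
Stage 5 (CLIP -20 14): clip(0,-20,14)=0, clip(-4,-20,14)=-4, clip(-3,-20,14)=-3, clip(4,-20,14)=4, clip(0,-20,14)=0, clip(-5,-20,14)=-5, clip(1,-20,14)=1 -> [0, -4, -3, 4, 0, -5, 1]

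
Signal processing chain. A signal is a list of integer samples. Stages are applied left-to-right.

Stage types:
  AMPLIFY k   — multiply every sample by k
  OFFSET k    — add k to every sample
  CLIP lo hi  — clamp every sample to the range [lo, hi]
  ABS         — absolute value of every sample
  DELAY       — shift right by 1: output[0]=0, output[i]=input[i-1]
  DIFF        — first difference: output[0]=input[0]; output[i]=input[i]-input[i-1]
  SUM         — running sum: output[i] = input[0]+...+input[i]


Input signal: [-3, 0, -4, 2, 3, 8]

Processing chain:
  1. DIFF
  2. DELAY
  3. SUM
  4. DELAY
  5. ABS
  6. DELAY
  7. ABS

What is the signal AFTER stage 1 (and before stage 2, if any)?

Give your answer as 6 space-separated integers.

Answer: -3 3 -4 6 1 5

Derivation:
Input: [-3, 0, -4, 2, 3, 8]
Stage 1 (DIFF): s[0]=-3, 0--3=3, -4-0=-4, 2--4=6, 3-2=1, 8-3=5 -> [-3, 3, -4, 6, 1, 5]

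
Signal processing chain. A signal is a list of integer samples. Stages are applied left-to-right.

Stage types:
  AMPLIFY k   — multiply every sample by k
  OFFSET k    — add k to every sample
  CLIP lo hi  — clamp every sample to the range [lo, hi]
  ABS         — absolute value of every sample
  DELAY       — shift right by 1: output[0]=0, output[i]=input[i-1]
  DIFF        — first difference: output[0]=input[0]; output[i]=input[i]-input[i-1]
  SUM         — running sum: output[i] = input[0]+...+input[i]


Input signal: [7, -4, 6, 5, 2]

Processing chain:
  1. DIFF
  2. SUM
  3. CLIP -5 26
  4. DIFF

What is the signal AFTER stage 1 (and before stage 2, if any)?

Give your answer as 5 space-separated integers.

Input: [7, -4, 6, 5, 2]
Stage 1 (DIFF): s[0]=7, -4-7=-11, 6--4=10, 5-6=-1, 2-5=-3 -> [7, -11, 10, -1, -3]

Answer: 7 -11 10 -1 -3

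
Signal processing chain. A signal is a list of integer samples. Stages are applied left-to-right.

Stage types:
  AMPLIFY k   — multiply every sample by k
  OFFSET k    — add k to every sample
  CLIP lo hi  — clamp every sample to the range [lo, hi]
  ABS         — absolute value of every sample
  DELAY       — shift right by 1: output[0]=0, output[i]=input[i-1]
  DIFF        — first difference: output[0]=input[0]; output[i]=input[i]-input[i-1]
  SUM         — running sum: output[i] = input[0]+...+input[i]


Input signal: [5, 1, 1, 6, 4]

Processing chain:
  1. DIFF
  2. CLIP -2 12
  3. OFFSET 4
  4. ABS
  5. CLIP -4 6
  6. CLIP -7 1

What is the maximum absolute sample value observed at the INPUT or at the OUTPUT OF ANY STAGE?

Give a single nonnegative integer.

Answer: 9

Derivation:
Input: [5, 1, 1, 6, 4] (max |s|=6)
Stage 1 (DIFF): s[0]=5, 1-5=-4, 1-1=0, 6-1=5, 4-6=-2 -> [5, -4, 0, 5, -2] (max |s|=5)
Stage 2 (CLIP -2 12): clip(5,-2,12)=5, clip(-4,-2,12)=-2, clip(0,-2,12)=0, clip(5,-2,12)=5, clip(-2,-2,12)=-2 -> [5, -2, 0, 5, -2] (max |s|=5)
Stage 3 (OFFSET 4): 5+4=9, -2+4=2, 0+4=4, 5+4=9, -2+4=2 -> [9, 2, 4, 9, 2] (max |s|=9)
Stage 4 (ABS): |9|=9, |2|=2, |4|=4, |9|=9, |2|=2 -> [9, 2, 4, 9, 2] (max |s|=9)
Stage 5 (CLIP -4 6): clip(9,-4,6)=6, clip(2,-4,6)=2, clip(4,-4,6)=4, clip(9,-4,6)=6, clip(2,-4,6)=2 -> [6, 2, 4, 6, 2] (max |s|=6)
Stage 6 (CLIP -7 1): clip(6,-7,1)=1, clip(2,-7,1)=1, clip(4,-7,1)=1, clip(6,-7,1)=1, clip(2,-7,1)=1 -> [1, 1, 1, 1, 1] (max |s|=1)
Overall max amplitude: 9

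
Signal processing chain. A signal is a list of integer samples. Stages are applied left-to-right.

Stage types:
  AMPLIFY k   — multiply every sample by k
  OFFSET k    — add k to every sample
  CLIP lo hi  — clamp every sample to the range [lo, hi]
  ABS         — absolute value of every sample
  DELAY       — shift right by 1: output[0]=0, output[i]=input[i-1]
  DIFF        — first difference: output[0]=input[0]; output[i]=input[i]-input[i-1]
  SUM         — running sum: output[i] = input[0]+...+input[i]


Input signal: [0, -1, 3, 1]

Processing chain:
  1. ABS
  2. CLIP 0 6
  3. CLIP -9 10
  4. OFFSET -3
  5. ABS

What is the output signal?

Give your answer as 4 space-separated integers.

Answer: 3 2 0 2

Derivation:
Input: [0, -1, 3, 1]
Stage 1 (ABS): |0|=0, |-1|=1, |3|=3, |1|=1 -> [0, 1, 3, 1]
Stage 2 (CLIP 0 6): clip(0,0,6)=0, clip(1,0,6)=1, clip(3,0,6)=3, clip(1,0,6)=1 -> [0, 1, 3, 1]
Stage 3 (CLIP -9 10): clip(0,-9,10)=0, clip(1,-9,10)=1, clip(3,-9,10)=3, clip(1,-9,10)=1 -> [0, 1, 3, 1]
Stage 4 (OFFSET -3): 0+-3=-3, 1+-3=-2, 3+-3=0, 1+-3=-2 -> [-3, -2, 0, -2]
Stage 5 (ABS): |-3|=3, |-2|=2, |0|=0, |-2|=2 -> [3, 2, 0, 2]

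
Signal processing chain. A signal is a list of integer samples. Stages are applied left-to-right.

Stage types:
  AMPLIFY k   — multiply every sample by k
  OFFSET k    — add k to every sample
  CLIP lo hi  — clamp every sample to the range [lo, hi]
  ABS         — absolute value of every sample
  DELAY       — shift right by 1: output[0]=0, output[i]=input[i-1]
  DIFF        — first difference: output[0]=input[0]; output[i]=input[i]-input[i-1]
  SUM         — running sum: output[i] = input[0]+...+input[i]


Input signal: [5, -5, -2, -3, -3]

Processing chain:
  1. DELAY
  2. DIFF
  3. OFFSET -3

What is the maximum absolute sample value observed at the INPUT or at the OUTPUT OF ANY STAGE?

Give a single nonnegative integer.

Input: [5, -5, -2, -3, -3] (max |s|=5)
Stage 1 (DELAY): [0, 5, -5, -2, -3] = [0, 5, -5, -2, -3] -> [0, 5, -5, -2, -3] (max |s|=5)
Stage 2 (DIFF): s[0]=0, 5-0=5, -5-5=-10, -2--5=3, -3--2=-1 -> [0, 5, -10, 3, -1] (max |s|=10)
Stage 3 (OFFSET -3): 0+-3=-3, 5+-3=2, -10+-3=-13, 3+-3=0, -1+-3=-4 -> [-3, 2, -13, 0, -4] (max |s|=13)
Overall max amplitude: 13

Answer: 13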